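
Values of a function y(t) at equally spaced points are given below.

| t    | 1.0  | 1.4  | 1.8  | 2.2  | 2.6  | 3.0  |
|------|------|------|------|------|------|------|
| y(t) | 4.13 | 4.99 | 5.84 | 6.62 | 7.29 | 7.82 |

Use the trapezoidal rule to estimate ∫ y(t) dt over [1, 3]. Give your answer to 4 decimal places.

h = 0.4, n = 5.
(h/2)·[y₀ + 2y₁ + 2y₂ + 2y₃ + 2y₄ + y₅] = 0.2·(61.43) = 12.2860.

12.2860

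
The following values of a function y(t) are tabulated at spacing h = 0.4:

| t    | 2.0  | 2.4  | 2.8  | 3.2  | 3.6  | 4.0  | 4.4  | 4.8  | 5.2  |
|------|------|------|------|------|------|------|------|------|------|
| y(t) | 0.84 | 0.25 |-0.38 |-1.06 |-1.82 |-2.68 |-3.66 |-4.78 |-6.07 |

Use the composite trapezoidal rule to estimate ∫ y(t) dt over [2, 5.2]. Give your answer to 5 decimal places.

h = 0.4, n = 8.
(h/2)·[y₀ + 2y₁ + 2y₂ + 2y₃ + 2y₄ + 2y₅ + 2y₆ + 2y₇ + y₈] = 0.2·(-33.49) = -6.69800.

-6.69800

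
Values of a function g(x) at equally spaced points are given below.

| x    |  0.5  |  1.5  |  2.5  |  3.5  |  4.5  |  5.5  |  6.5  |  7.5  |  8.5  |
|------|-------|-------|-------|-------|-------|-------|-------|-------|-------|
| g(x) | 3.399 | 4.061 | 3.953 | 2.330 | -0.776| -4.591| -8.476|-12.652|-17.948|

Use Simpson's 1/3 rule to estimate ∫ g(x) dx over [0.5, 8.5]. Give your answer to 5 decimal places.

h = 1, n = 8.
(h/3)·[y₀ + 4y₁ + 2y₂ + 4y₃ + 2y₄ + 4y₅ + 2y₆ + 4y₇ + y₈] = 0.333333·(-68.555) = -22.85167.

-22.85167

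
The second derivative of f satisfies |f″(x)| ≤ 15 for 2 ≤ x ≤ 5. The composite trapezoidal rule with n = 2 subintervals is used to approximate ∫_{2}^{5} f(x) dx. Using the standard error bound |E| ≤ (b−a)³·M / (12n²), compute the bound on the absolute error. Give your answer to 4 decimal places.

8.4375

|E| ≤ (3)³·15 / (12·2²) = 405/48 = 8.4375.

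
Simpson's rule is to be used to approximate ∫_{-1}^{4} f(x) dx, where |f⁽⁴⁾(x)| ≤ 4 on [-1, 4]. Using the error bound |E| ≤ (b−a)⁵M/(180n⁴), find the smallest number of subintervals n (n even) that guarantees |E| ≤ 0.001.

18

Need 12500/(180n⁴) ≤ 0.001.
n⁴ ≥ 12500/(180·0.001) = 69444.4 ⇒ n ≥ 16.2334, so the smallest even n is 18. (n must be even for Simpson's rule.)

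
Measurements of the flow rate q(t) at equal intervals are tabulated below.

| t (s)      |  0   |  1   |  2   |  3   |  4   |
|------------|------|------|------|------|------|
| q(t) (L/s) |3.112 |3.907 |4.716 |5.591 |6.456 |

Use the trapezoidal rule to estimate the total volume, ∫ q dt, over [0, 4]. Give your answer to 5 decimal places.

18.99800

h = 1, n = 4.
(h/2)·[y₀ + 2y₁ + 2y₂ + 2y₃ + y₄] = 0.5·(37.996) = 18.99800.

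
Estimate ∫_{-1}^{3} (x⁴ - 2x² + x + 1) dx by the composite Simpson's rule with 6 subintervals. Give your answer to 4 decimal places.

h = (3 − (-1))/6 = 0.666667.
Nodes x₀,…,x₆ = -1, -0.333333, 0.333333, 1, 1.666667, 2.333333, 3.
f(x) = x⁴ - 2x² + x + 1: f₀=-1, f₁=0.456790, f₂=1.123457, f₃=1, f₄=4.827160, f₅=22.086420, f₆=67.
(h/3)·[f₀ + 4f₁ + 2f₂ + 4f₃ + 2f₄ + 4f₅ + f₆] = 0.222222·(172.074074) = 38.2387.

38.2387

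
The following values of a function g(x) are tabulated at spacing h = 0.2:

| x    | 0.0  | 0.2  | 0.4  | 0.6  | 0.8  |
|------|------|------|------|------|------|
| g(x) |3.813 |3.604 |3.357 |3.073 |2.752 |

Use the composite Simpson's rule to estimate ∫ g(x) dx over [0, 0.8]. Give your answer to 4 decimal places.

2.6658

h = 0.2, n = 4.
(h/3)·[y₀ + 4y₁ + 2y₂ + 4y₃ + y₄] = 0.066667·(39.987) = 2.6658.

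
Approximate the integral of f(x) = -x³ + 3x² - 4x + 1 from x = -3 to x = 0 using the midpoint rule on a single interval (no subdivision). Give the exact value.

51.375

M = (b−a)·f(-1.5) = 3·(17.125) = 51.375.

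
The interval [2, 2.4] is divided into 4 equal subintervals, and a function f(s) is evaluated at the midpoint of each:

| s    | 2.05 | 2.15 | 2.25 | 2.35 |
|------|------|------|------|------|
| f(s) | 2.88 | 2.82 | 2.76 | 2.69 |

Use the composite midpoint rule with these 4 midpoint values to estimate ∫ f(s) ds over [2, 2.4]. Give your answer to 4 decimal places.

h = 0.1, n = 4.
h·[y(m₁) + y(m₂) + y(m₃) + y(m₄)] = 0.1·(11.15) = 1.1150.

1.1150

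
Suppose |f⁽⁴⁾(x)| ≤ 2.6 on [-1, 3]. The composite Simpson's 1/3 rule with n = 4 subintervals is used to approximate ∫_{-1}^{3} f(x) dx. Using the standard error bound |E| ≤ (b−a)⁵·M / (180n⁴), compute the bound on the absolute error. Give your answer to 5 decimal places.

0.05778

|E| ≤ (4)⁵·2.6 / (180·4⁴) = 2662.4/46080 = 0.05778.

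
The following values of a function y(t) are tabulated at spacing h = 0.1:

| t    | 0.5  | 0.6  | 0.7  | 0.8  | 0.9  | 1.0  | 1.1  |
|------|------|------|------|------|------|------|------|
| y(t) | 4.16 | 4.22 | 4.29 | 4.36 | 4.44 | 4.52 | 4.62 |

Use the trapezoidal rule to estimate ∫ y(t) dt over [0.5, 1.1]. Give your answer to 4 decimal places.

h = 0.1, n = 6.
(h/2)·[y₀ + 2y₁ + 2y₂ + 2y₃ + 2y₄ + 2y₅ + y₆] = 0.05·(52.44) = 2.6220.

2.6220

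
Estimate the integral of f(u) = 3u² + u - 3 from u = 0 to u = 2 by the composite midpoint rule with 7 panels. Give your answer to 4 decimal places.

3.9592

h = (2 − 0)/7 = 0.285714.
Midpoints m₁,…,m₇ = 0.142857, 0.428571, 0.714286, 1, 1.285714, 1.571429, 1.857143.
f(m₁)=-2.795918, f(m₂)=-2.020408, f(m₃)=-0.755102, f(m₄)=1, f(m₅)=3.244898, f(m₆)=5.979592, f(m₇)=9.204082.
h·[f(m₁) + f(m₂) + f(m₃) + f(m₄) + f(m₅) + f(m₆) + f(m₇)] = 0.285714·(13.857143) = 3.9592.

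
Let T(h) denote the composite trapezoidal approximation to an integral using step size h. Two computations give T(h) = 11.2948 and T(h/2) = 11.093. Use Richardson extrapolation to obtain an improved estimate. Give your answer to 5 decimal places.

R = (4·T(h/2) − T(h)) / 3 = (4·11.093 − 11.2948)/3 = (33.0772)/3 = 11.02573.

11.02573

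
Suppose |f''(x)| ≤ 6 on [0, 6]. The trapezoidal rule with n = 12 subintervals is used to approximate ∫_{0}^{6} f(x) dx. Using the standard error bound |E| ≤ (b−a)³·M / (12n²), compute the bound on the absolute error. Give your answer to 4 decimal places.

0.7500

|E| ≤ (6)³·6 / (12·12²) = 1296/1728 = 0.7500.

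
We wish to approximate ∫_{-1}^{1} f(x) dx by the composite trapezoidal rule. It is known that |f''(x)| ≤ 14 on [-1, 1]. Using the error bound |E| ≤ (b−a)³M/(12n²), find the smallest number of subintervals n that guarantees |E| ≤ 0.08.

11

Need 112/(12n²) ≤ 0.08.
n² ≥ 112/(12·0.08) = 116.667 ⇒ n ≥ 10.8012, so the smallest n is 11.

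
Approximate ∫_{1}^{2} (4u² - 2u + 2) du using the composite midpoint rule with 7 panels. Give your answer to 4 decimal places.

h = (2 − 1)/7 = 0.142857.
Midpoints m₁,…,m₇ = 1.071429, 1.214286, 1.357143, 1.5, 1.642857, 1.785714, 1.928571.
f(m₁)=4.448980, f(m₂)=5.469388, f(m₃)=6.653061, f(m₄)=8, f(m₅)=9.510204, f(m₆)=11.183673, f(m₇)=13.020408.
h·[f(m₁) + f(m₂) + f(m₃) + f(m₄) + f(m₅) + f(m₆) + f(m₇)] = 0.142857·(58.285714) = 8.3265.

8.3265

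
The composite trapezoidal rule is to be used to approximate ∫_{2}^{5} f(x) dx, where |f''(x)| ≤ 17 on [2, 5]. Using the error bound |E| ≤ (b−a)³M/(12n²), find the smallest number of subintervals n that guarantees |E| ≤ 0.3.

12

Need 459/(12n²) ≤ 0.3.
n² ≥ 459/(12·0.3) = 127.5 ⇒ n ≥ 11.2916, so the smallest n is 12.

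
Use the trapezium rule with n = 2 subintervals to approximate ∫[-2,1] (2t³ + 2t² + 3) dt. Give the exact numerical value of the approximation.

h = (1 − (-2))/2 = 1.5.
Nodes t₀,…,t₂ = -2, -0.5, 1.
f(t) = 2t³ + 2t² + 3: f₀=-5, f₁=3.25, f₂=7.
(h/2)·[f₀ + 2f₁ + f₂] = 0.75·(8.5) = 6.375.

6.375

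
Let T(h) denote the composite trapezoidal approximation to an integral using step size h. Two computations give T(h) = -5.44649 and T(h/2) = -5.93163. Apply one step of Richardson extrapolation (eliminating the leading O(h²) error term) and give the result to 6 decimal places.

-6.093343

R = (4·T(h/2) − T(h)) / 3 = (4·(-5.93163) − (-5.44649))/3 = (-18.28003)/3 = -6.093343.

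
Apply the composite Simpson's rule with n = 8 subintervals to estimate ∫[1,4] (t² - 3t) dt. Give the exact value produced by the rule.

-1.5

h = (4 − 1)/8 = 0.375.
Nodes t₀,…,t₈ = 1, 1.375, 1.75, 2.125, 2.5, 2.875, 3.25, 3.625, 4.
f(t) = t² - 3t: f₀=-2, f₁=-2.234375, f₂=-2.1875, f₃=-1.859375, f₄=-1.25, f₅=-0.359375, f₆=0.8125, f₇=2.265625, f₈=4.
(h/3)·[f₀ + 4f₁ + 2f₂ + 4f₃ + 2f₄ + 4f₅ + 2f₆ + 4f₇ + f₈] = 0.125·(-12) = -1.5.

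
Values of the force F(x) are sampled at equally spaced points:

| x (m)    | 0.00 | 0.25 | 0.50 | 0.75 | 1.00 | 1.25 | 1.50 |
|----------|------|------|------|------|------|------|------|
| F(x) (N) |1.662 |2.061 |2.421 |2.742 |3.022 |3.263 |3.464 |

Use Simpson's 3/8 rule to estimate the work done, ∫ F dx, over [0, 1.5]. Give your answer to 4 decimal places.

4.0229

h = 0.25, n = 6.
(3h/8)·[y₀ + 3y₁ + 3y₂ + 2y₃ + 3y₄ + 3y₅ + y₆] = 0.09375·(42.911) = 4.0229.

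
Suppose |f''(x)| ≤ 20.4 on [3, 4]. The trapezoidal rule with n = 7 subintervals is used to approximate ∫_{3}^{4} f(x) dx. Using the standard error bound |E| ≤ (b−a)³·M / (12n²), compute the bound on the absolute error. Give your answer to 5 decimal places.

0.03469

|E| ≤ (1)³·20.4 / (12·7²) = 20.4/588 = 0.03469.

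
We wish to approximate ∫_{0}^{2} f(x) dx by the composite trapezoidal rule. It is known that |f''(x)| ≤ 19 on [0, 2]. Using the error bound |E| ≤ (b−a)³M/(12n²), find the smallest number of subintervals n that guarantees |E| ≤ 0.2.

Need 152/(12n²) ≤ 0.2.
n² ≥ 152/(12·0.2) = 63.3333 ⇒ n ≥ 7.9582, so the smallest n is 8.

8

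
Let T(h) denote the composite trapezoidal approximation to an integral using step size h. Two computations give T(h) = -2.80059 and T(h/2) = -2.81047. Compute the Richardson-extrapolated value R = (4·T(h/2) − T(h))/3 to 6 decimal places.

-2.813763

R = (4·T(h/2) − T(h)) / 3 = (4·(-2.81047) − (-2.80059))/3 = (-8.44129)/3 = -2.813763.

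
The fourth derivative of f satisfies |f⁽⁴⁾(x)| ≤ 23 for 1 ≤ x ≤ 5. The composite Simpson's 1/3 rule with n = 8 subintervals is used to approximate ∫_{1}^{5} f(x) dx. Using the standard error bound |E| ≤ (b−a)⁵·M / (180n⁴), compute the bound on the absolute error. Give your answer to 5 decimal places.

|E| ≤ (4)⁵·23 / (180·8⁴) = 23552/737280 = 0.03194.

0.03194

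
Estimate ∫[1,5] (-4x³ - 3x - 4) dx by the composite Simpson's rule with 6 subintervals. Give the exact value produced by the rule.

-676

h = (5 − 1)/6 = 0.666667.
Nodes x₀,…,x₆ = 1, 1.666667, 2.333333, 3, 3.666667, 4.333333, 5.
f(x) = -4x³ - 3x - 4: f₀=-11, f₁=-27.518519, f₂=-61.814815, f₃=-121, f₄=-212.185185, f₅=-342.481481, f₆=-519.
(h/3)·[f₀ + 4f₁ + 2f₂ + 4f₃ + 2f₄ + 4f₅ + f₆] = 0.222222·(-3042) = -676.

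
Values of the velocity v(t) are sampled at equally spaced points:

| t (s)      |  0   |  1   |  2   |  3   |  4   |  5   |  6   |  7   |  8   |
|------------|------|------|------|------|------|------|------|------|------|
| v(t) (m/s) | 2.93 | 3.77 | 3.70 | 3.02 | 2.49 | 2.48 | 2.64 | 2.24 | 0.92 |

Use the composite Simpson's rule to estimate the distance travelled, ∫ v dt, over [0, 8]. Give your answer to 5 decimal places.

22.51667

h = 1, n = 8.
(h/3)·[y₀ + 4y₁ + 2y₂ + 4y₃ + 2y₄ + 4y₅ + 2y₆ + 4y₇ + y₈] = 0.333333·(67.55) = 22.51667.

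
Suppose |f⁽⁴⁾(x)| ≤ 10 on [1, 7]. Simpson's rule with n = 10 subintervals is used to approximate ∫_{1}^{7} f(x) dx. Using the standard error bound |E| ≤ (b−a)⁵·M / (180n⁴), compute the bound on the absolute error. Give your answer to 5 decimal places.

0.04320

|E| ≤ (6)⁵·10 / (180·10⁴) = 77760/1800000 = 0.04320.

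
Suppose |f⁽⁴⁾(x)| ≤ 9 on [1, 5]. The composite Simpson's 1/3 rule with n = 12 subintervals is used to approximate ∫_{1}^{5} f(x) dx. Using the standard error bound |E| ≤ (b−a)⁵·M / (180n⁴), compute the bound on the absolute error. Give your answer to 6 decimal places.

0.002469

|E| ≤ (4)⁵·9 / (180·12⁴) = 9216/3732480 = 0.002469.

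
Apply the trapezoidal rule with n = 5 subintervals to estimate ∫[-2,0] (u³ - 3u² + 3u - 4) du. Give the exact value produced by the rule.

-26.32

h = (0 − (-2))/5 = 0.4.
Nodes u₀,…,u₅ = -2, -1.6, -1.2, -0.8, -0.4, 0.
f(u) = u³ - 3u² + 3u - 4: f₀=-30, f₁=-20.576, f₂=-13.648, f₃=-8.832, f₄=-5.744, f₅=-4.
(h/2)·[f₀ + 2f₁ + 2f₂ + 2f₃ + 2f₄ + f₅] = 0.2·(-131.6) = -26.32.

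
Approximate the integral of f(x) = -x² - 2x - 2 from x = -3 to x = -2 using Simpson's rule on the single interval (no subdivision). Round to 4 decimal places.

S = (b−a)/6 · [f(-3) + 4f(-2.5) + f(-2)] = 0.166667·[(-5) + 4·(-3.25) + (-2)] = -3.3333.

-3.3333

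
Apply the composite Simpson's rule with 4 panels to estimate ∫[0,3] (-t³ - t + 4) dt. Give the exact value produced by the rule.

h = (3 − 0)/4 = 0.75.
Nodes t₀,…,t₄ = 0, 0.75, 1.5, 2.25, 3.
f(t) = -t³ - t + 4: f₀=4, f₁=2.828125, f₂=-0.875, f₃=-9.640625, f₄=-26.
(h/3)·[f₀ + 4f₁ + 2f₂ + 4f₃ + f₄] = 0.25·(-51) = -12.75.

-12.75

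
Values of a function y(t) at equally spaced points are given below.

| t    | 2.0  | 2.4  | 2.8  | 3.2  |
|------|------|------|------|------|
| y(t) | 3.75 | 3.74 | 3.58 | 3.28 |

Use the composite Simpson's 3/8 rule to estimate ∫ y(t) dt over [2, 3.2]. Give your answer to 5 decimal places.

4.34850

h = 0.4, n = 3.
(3h/8)·[y₀ + 3y₁ + 3y₂ + y₃] = 0.15·(28.99) = 4.34850.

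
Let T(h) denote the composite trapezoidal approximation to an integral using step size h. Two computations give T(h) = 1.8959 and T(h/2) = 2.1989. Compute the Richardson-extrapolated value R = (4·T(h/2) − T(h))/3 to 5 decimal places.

2.29990

R = (4·T(h/2) − T(h)) / 3 = (4·2.1989 − 1.8959)/3 = (6.8997)/3 = 2.29990.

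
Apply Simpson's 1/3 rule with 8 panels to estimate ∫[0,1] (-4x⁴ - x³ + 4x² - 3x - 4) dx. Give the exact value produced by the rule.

-5.216796875

h = (1 − 0)/8 = 0.125.
Nodes x₀,…,x₈ = 0, 0.125, 0.25, 0.375, 0.5, 0.625, 0.75, 0.875, 1.
f(x) = -4x⁴ - x³ + 4x² - 3x - 4: f₀=-4, f₁=-4.3154296875, f₂=-4.53125, f₃=-4.6943359375, f₄=-4.875, f₅=-5.1669921875, f₆=-5.6875, f₇=-6.5771484375, f₈=-8.
(h/3)·[f₀ + 4f₁ + 2f₂ + 4f₃ + 2f₄ + 4f₅ + 2f₆ + 4f₇ + f₈] = 0.041667·(-125.203125) = -5.216796875.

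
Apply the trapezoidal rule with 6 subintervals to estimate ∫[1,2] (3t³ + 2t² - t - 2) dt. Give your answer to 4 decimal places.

12.4884

h = (2 − 1)/6 = 0.166667.
Nodes t₀,…,t₆ = 1, 1.166667, 1.333333, 1.5, 1.666667, 1.833333, 2.
f(t) = 3t³ + 2t² - t - 2: f₀=2, f₁=4.319444, f₂=7.333333, f₃=11.125, f₄=15.777778, f₅=21.375, f₆=28.
(h/2)·[f₀ + 2f₁ + 2f₂ + 2f₃ + 2f₄ + 2f₅ + f₆] = 0.083333·(149.861111) = 12.4884.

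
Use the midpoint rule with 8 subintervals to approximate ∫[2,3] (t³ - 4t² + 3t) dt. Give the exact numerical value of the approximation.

-1.587890625

h = (3 − 2)/8 = 0.125.
Midpoints m₁,…,m₈ = 2.0625, 2.1875, 2.3125, 2.4375, 2.5625, 2.6875, 2.8125, 2.9375.
f(m₁)=-2.054443359375, f(m₂)=-2.110595703125, f(m₃)=-2.086669921875, f(m₄)=-1.970947265625, f(m₅)=-1.751708984375, f(m₆)=-1.417236328125, f(m₇)=-0.955810546875, f(m₈)=-0.355712890625.
h·[f(m₁) + f(m₂) + f(m₃) + f(m₄) + f(m₅) + f(m₆) + f(m₇) + f(m₈)] = 0.125·(-12.703125) = -1.587890625.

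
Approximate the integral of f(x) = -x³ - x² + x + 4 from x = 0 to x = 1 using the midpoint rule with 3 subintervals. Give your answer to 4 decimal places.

h = (1 − 0)/3 = 0.333333.
Midpoints m₁,…,m₃ = 0.166667, 0.5, 0.833333.
f(m₁)=4.134259, f(m₂)=4.125, f(m₃)=3.560185.
h·[f(m₁) + f(m₂) + f(m₃)] = 0.333333·(11.819444) = 3.9398.

3.9398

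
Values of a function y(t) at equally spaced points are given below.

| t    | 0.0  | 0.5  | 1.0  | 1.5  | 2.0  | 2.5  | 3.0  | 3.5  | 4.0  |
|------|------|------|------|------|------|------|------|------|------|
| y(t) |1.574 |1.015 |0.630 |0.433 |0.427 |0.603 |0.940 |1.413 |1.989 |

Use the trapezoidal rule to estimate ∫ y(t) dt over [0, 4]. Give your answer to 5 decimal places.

3.62125

h = 0.5, n = 8.
(h/2)·[y₀ + 2y₁ + 2y₂ + 2y₃ + 2y₄ + 2y₅ + 2y₆ + 2y₇ + y₈] = 0.25·(14.485) = 3.62125.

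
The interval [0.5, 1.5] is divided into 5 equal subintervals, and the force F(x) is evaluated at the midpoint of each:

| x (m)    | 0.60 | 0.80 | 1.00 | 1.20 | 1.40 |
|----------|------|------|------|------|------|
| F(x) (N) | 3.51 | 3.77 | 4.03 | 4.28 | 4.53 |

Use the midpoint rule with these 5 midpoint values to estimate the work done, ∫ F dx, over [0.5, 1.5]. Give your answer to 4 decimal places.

h = 0.2, n = 5.
h·[y(m₁) + y(m₂) + y(m₃) + y(m₄) + y(m₅)] = 0.2·(20.12) = 4.0240.

4.0240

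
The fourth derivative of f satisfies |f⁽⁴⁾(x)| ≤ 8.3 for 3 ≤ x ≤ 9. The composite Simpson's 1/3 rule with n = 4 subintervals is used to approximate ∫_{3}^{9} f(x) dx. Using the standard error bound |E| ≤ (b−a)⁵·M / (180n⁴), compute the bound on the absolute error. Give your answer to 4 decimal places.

|E| ≤ (6)⁵·8.3 / (180·4⁴) = 64540.8/46080 = 1.4006.

1.4006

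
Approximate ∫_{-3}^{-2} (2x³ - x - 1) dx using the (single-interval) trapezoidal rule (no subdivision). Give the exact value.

T = (b−a)/2 · [f(-3) + f(-2)] = 0.5·[(-52) + (-15)] = -33.5.

-33.5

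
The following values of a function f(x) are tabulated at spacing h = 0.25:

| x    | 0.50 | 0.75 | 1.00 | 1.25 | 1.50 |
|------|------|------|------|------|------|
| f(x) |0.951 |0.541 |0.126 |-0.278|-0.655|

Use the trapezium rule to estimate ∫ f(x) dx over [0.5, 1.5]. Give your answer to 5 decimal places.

0.13425

h = 0.25, n = 4.
(h/2)·[y₀ + 2y₁ + 2y₂ + 2y₃ + y₄] = 0.125·(1.074) = 0.13425.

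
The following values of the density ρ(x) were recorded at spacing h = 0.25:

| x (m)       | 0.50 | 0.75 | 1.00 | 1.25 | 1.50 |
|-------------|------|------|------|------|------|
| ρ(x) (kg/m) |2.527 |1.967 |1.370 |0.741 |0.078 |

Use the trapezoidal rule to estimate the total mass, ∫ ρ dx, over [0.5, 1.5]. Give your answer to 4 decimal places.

1.3451

h = 0.25, n = 4.
(h/2)·[y₀ + 2y₁ + 2y₂ + 2y₃ + y₄] = 0.125·(10.761) = 1.3451.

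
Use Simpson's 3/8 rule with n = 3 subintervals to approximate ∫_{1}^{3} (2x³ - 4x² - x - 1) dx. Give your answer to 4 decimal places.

h = (3 − 1)/3 = 0.666667.
Nodes x₀,…,x₃ = 1, 1.666667, 2.333333, 3.
f(x) = 2x³ - 4x² - x - 1: f₀=-4, f₁=-4.518519, f₂=0.296296, f₃=14.
(3h/8)·[f₀ + 3f₁ + 3f₂ + f₃] = 0.25·(-2.666667) = -0.6667.

-0.6667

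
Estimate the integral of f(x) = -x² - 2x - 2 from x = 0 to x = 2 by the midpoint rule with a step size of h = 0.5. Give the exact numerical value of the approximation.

h = (2 − 0)/4 = 0.5.
Midpoints m₁,…,m₄ = 0.25, 0.75, 1.25, 1.75.
f(m₁)=-2.5625, f(m₂)=-4.0625, f(m₃)=-6.0625, f(m₄)=-8.5625.
h·[f(m₁) + f(m₂) + f(m₃) + f(m₄)] = 0.5·(-21.25) = -10.625.

-10.625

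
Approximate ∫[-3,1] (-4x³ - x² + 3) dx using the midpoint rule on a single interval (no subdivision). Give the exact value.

M = (b−a)·f(-1) = 4·(6) = 24.

24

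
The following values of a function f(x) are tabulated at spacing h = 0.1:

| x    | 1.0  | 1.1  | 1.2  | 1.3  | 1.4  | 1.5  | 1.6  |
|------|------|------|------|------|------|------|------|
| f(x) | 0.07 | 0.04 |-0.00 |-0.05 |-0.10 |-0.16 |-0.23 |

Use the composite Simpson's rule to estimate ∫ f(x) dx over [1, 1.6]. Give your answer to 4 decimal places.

-0.0347

h = 0.1, n = 6.
(h/3)·[y₀ + 4y₁ + 2y₂ + 4y₃ + 2y₄ + 4y₅ + y₆] = 0.033333·(-1.04) = -0.0347.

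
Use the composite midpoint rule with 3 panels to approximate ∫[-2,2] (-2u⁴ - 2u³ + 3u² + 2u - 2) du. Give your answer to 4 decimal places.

h = (2 − (-2))/3 = 1.333333.
Midpoints m₁,…,m₃ = -1.333333, 0, 1.333333.
f(m₁)=-0.913580, f(m₂)=-2, f(m₃)=-5.061728.
h·[f(m₁) + f(m₂) + f(m₃)] = 1.333333·(-7.975309) = -10.6337.

-10.6337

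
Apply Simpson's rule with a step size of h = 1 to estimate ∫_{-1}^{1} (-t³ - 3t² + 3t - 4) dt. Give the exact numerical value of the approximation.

h = (1 − (-1))/2 = 1.
Nodes t₀,…,t₂ = -1, 0, 1.
f(t) = -t³ - 3t² + 3t - 4: f₀=-9, f₁=-4, f₂=-5.
(h/3)·[f₀ + 4f₁ + f₂] = 0.333333·(-30) = -10.

-10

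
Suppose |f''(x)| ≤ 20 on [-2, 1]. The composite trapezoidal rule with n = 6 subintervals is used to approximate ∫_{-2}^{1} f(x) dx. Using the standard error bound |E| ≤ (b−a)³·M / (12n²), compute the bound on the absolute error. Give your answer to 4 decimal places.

|E| ≤ (3)³·20 / (12·6²) = 540/432 = 1.2500.

1.2500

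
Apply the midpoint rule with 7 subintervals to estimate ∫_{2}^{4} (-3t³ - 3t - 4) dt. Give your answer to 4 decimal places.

h = (4 − 2)/7 = 0.285714.
Midpoints m₁,…,m₇ = 2.142857, 2.428571, 2.714286, 3, 3.285714, 3.571429, 3.857143.
f(m₁)=-39.947522, f(m₂)=-54.256560, f(m₃)=-72.134111, f(m₄)=-94, f(m₅)=-120.274052, f(m₆)=-151.376093, f(m₇)=-187.725948.
h·[f(m₁) + f(m₂) + f(m₃) + f(m₄) + f(m₅) + f(m₆) + f(m₇)] = 0.285714·(-719.714286) = -205.6327.

-205.6327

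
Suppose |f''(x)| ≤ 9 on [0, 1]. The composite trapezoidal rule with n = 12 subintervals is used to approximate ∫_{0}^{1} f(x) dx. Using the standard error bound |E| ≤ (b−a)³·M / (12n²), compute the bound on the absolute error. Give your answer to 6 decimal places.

0.005208

|E| ≤ (1)³·9 / (12·12²) = 9/1728 = 0.005208.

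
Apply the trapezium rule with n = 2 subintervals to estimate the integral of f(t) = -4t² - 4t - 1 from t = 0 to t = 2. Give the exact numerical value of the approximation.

-22

h = (2 − 0)/2 = 1.
Nodes t₀,…,t₂ = 0, 1, 2.
f(t) = -4t² - 4t - 1: f₀=-1, f₁=-9, f₂=-25.
(h/2)·[f₀ + 2f₁ + f₂] = 0.5·(-44) = -22.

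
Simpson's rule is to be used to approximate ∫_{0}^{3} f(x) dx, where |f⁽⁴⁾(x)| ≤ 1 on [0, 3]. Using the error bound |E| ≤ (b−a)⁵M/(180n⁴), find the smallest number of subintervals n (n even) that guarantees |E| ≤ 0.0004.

Need 243/(180n⁴) ≤ 0.0004.
n⁴ ≥ 243/(180·0.0004) = 3375 ⇒ n ≥ 7.6220, so the smallest even n is 8. (n must be even for Simpson's rule.)

8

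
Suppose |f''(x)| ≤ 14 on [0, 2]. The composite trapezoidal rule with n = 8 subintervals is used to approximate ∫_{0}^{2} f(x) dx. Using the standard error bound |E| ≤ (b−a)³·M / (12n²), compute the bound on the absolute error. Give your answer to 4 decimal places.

0.1458

|E| ≤ (2)³·14 / (12·8²) = 112/768 = 0.1458.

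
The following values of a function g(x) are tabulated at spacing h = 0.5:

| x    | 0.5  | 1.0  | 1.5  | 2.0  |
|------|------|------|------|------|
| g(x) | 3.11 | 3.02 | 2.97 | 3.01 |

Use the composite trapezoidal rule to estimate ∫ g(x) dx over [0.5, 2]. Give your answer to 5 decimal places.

4.52500

h = 0.5, n = 3.
(h/2)·[y₀ + 2y₁ + 2y₂ + y₃] = 0.25·(18.10) = 4.52500.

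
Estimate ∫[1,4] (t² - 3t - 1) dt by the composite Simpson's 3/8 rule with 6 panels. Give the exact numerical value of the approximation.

-4.5

h = (4 − 1)/6 = 0.5.
Nodes t₀,…,t₆ = 1, 1.5, 2, 2.5, 3, 3.5, 4.
f(t) = t² - 3t - 1: f₀=-3, f₁=-3.25, f₂=-3, f₃=-2.25, f₄=-1, f₅=0.75, f₆=3.
(3h/8)·[f₀ + 3f₁ + 3f₂ + 2f₃ + 3f₄ + 3f₅ + f₆] = 0.1875·(-24) = -4.5.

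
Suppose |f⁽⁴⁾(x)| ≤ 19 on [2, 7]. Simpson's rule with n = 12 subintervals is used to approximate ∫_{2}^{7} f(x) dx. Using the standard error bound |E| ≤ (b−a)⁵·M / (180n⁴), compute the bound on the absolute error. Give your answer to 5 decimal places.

0.01591

|E| ≤ (5)⁵·19 / (180·12⁴) = 59375/3732480 = 0.01591.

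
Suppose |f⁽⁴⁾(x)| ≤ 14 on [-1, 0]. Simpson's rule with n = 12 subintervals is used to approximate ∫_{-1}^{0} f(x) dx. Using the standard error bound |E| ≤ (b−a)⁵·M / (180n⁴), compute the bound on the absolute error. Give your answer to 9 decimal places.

0.000003751

|E| ≤ (1)⁵·14 / (180·12⁴) = 14/3732480 = 0.000003751.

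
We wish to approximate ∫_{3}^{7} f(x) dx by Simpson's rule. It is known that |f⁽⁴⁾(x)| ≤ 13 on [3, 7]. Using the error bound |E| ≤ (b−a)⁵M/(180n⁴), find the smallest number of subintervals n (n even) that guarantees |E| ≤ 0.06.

Need 13312/(180n⁴) ≤ 0.06.
n⁴ ≥ 13312/(180·0.06) = 1232.59 ⇒ n ≥ 5.9252, so the smallest even n is 6. (n must be even for Simpson's rule.)

6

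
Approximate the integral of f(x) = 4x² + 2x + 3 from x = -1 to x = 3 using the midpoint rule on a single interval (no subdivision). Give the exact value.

36

M = (b−a)·f(1) = 4·(9) = 36.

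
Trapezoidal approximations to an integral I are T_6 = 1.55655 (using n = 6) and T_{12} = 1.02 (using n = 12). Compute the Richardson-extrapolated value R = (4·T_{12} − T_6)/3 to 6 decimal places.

R = (4·T_{12} − T_6) / 3 = (4·1.02 − 1.55655)/3 = (2.52345)/3 = 0.841150.

0.841150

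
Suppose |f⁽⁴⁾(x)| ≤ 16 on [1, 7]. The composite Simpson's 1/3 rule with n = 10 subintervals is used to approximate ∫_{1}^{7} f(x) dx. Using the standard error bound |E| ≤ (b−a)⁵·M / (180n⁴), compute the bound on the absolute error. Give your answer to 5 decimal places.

0.06912

|E| ≤ (6)⁵·16 / (180·10⁴) = 124416/1800000 = 0.06912.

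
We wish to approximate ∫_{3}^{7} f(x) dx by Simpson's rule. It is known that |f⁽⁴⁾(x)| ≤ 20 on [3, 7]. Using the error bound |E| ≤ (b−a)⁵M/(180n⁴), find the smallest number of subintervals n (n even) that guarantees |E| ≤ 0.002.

16

Need 20480/(180n⁴) ≤ 0.002.
n⁴ ≥ 20480/(180·0.002) = 56888.9 ⇒ n ≥ 15.4439, so the smallest even n is 16. (n must be even for Simpson's rule.)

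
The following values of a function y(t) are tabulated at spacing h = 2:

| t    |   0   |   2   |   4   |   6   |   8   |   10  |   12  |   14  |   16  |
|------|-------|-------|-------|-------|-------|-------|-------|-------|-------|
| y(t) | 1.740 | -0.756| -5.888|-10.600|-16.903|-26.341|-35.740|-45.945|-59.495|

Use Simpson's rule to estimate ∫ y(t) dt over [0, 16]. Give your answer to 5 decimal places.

h = 2, n = 8.
(h/3)·[y₀ + 4y₁ + 2y₂ + 4y₃ + 2y₄ + 4y₅ + 2y₆ + 4y₇ + y₈] = 0.666667·(-509.385) = -339.59000.

-339.59000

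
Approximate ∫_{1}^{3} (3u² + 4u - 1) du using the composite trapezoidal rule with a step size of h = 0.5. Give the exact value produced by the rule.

40.25

h = (3 − 1)/4 = 0.5.
Nodes u₀,…,u₄ = 1, 1.5, 2, 2.5, 3.
f(u) = 3u² + 4u - 1: f₀=6, f₁=11.75, f₂=19, f₃=27.75, f₄=38.
(h/2)·[f₀ + 2f₁ + 2f₂ + 2f₃ + f₄] = 0.25·(161) = 40.25.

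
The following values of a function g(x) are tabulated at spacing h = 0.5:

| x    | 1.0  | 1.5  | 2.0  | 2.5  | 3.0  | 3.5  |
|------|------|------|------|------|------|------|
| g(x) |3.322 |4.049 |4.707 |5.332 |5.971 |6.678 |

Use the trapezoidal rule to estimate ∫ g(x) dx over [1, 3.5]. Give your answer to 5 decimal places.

12.52950

h = 0.5, n = 5.
(h/2)·[y₀ + 2y₁ + 2y₂ + 2y₃ + 2y₄ + y₅] = 0.25·(50.118) = 12.52950.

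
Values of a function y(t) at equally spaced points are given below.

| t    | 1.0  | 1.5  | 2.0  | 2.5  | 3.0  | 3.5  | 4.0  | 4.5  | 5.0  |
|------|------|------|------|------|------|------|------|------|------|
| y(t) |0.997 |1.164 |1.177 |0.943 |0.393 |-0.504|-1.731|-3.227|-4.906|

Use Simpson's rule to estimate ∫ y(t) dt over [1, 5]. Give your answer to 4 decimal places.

-1.7878

h = 0.5, n = 8.
(h/3)·[y₀ + 4y₁ + 2y₂ + 4y₃ + 2y₄ + 4y₅ + 2y₆ + 4y₇ + y₈] = 0.166667·(-10.727) = -1.7878.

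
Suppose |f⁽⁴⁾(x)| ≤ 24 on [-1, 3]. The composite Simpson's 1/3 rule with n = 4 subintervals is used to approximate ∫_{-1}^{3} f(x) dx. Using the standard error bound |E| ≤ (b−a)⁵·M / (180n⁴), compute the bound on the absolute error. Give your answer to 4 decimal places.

0.5333

|E| ≤ (4)⁵·24 / (180·4⁴) = 24576/46080 = 0.5333.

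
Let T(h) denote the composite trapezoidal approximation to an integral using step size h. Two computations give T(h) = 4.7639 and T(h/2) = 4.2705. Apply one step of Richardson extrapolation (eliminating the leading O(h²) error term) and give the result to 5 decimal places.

R = (4·T(h/2) − T(h)) / 3 = (4·4.2705 − 4.7639)/3 = (12.3181)/3 = 4.10603.

4.10603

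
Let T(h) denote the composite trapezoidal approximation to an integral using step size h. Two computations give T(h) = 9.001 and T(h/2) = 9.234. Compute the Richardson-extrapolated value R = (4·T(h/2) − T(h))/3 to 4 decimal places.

R = (4·T(h/2) − T(h)) / 3 = (4·9.234 − 9.001)/3 = (27.935)/3 = 9.3117.

9.3117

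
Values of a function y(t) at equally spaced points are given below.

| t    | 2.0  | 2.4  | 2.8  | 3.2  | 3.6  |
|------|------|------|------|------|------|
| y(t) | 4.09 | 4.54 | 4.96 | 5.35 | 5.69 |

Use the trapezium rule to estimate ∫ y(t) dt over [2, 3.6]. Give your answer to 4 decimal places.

7.8960

h = 0.4, n = 4.
(h/2)·[y₀ + 2y₁ + 2y₂ + 2y₃ + y₄] = 0.2·(39.48) = 7.8960.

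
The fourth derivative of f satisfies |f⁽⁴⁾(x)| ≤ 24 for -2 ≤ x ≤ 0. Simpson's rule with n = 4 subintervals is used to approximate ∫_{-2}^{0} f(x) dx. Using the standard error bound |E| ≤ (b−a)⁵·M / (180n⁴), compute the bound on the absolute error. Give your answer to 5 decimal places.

0.01667

|E| ≤ (2)⁵·24 / (180·4⁴) = 768/46080 = 0.01667.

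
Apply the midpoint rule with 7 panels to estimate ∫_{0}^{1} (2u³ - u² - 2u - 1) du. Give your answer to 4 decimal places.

h = (1 − 0)/7 = 0.142857.
Midpoints m₁,…,m₇ = 0.071429, 0.214286, 0.357143, 0.5, 0.642857, 0.785714, 0.928571.
f(m₁)=-1.147230, f(m₂)=-1.454810, f(m₃)=-1.750729, f(m₄)=-2, f(m₅)=-2.167638, f(m₆)=-2.218659, f(m₇)=-2.118076.
h·[f(m₁) + f(m₂) + f(m₃) + f(m₄) + f(m₅) + f(m₆) + f(m₇)] = 0.142857·(-12.857143) = -1.8367.

-1.8367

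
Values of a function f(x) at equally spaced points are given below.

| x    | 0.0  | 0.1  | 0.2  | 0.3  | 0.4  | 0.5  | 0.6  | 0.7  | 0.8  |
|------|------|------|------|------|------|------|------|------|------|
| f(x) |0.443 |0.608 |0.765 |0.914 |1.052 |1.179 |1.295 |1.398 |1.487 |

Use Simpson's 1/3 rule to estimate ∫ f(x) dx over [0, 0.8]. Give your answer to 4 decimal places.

h = 0.1, n = 8.
(h/3)·[y₀ + 4y₁ + 2y₂ + 4y₃ + 2y₄ + 4y₅ + 2y₆ + 4y₇ + y₈] = 0.033333·(24.550) = 0.8183.

0.8183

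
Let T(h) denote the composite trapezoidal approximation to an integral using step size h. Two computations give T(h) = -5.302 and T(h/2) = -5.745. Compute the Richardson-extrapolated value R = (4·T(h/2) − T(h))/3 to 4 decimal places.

-5.8927

R = (4·T(h/2) − T(h)) / 3 = (4·(-5.745) − (-5.302))/3 = (-17.678)/3 = -5.8927.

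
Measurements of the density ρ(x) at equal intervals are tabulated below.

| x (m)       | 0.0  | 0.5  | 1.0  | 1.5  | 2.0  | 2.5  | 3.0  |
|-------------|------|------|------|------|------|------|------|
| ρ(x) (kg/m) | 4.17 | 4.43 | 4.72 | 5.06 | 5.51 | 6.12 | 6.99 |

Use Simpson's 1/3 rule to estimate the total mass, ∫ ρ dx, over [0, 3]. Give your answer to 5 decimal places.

15.67667

h = 0.5, n = 6.
(h/3)·[y₀ + 4y₁ + 2y₂ + 4y₃ + 2y₄ + 4y₅ + y₆] = 0.166667·(94.06) = 15.67667.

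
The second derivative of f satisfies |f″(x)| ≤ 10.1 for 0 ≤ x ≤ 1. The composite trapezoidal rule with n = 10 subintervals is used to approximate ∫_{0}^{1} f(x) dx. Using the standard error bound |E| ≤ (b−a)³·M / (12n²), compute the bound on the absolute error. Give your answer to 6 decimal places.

0.008417

|E| ≤ (1)³·10.1 / (12·10²) = 10.1/1200 = 0.008417.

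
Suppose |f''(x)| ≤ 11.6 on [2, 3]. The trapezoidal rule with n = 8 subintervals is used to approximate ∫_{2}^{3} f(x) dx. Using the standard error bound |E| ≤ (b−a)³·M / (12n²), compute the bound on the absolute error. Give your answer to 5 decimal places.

0.01510

|E| ≤ (1)³·11.6 / (12·8²) = 11.6/768 = 0.01510.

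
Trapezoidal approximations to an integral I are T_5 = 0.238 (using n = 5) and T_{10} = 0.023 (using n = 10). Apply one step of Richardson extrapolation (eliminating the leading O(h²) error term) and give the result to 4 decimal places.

R = (4·T_{10} − T_5) / 3 = (4·0.023 − 0.238)/3 = (-0.146)/3 = -0.0487.

-0.0487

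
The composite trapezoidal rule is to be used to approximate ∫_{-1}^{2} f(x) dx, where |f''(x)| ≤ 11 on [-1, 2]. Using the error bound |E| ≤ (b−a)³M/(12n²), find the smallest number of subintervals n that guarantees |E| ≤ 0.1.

Need 297/(12n²) ≤ 0.1.
n² ≥ 297/(12·0.1) = 247.5 ⇒ n ≥ 15.7321, so the smallest n is 16.

16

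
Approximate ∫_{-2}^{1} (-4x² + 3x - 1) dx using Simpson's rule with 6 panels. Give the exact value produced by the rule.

h = (1 − (-2))/6 = 0.5.
Nodes x₀,…,x₆ = -2, -1.5, -1, -0.5, 0, 0.5, 1.
f(x) = -4x² + 3x - 1: f₀=-23, f₁=-14.5, f₂=-8, f₃=-3.5, f₄=-1, f₅=-0.5, f₆=-2.
(h/3)·[f₀ + 4f₁ + 2f₂ + 4f₃ + 2f₄ + 4f₅ + f₆] = 0.166667·(-117) = -19.5.

-19.5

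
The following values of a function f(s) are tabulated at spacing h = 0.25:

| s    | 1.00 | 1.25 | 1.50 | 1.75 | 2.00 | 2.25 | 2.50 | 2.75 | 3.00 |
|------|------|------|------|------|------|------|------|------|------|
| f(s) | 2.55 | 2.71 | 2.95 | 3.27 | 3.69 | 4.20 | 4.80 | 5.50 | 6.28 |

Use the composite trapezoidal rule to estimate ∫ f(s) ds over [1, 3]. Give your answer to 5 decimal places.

7.88375

h = 0.25, n = 8.
(h/2)·[y₀ + 2y₁ + 2y₂ + 2y₃ + 2y₄ + 2y₅ + 2y₆ + 2y₇ + y₈] = 0.125·(63.07) = 7.88375.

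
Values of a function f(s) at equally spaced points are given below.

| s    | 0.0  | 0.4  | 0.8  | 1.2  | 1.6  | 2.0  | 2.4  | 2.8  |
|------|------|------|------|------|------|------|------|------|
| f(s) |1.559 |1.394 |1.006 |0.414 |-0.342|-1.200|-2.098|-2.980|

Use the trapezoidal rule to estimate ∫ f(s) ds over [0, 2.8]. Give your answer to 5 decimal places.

h = 0.4, n = 7.
(h/2)·[y₀ + 2y₁ + 2y₂ + 2y₃ + 2y₄ + 2y₅ + 2y₆ + y₇] = 0.2·(-3.073) = -0.61460.

-0.61460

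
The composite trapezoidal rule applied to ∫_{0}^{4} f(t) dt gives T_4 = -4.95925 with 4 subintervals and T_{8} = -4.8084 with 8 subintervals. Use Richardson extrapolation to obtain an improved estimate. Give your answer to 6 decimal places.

R = (4·T_{8} − T_4) / 3 = (4·(-4.8084) − (-4.95925))/3 = (-14.27435)/3 = -4.758117.

-4.758117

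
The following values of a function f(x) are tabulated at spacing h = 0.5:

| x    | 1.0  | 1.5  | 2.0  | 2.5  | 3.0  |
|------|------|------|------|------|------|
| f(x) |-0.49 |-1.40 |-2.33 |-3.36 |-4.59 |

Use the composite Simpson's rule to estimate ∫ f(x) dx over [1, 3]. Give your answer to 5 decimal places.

h = 0.5, n = 4.
(h/3)·[y₀ + 4y₁ + 2y₂ + 4y₃ + y₄] = 0.166667·(-28.78) = -4.79667.

-4.79667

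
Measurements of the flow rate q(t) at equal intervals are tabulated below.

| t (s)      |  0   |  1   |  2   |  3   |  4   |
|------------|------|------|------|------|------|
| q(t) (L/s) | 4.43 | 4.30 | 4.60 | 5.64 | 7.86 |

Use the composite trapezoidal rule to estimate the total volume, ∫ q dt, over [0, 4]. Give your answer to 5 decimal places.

h = 1, n = 4.
(h/2)·[y₀ + 2y₁ + 2y₂ + 2y₃ + y₄] = 0.5·(41.37) = 20.68500.

20.68500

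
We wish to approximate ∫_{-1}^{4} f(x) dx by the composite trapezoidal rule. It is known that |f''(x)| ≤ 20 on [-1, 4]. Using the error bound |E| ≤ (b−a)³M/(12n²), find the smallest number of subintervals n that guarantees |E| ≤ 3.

9

Need 2500/(12n²) ≤ 3.
n² ≥ 2500/(12·3) = 69.4444 ⇒ n ≥ 8.3333, so the smallest n is 9.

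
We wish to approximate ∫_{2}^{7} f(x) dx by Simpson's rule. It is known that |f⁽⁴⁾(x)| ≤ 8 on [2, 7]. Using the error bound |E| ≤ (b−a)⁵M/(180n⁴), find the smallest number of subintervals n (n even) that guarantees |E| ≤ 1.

Need 25000/(180n⁴) ≤ 1.
n⁴ ≥ 25000/(180·1) = 138.889 ⇒ n ≥ 3.4329, so the smallest even n is 4. (n must be even for Simpson's rule.)

4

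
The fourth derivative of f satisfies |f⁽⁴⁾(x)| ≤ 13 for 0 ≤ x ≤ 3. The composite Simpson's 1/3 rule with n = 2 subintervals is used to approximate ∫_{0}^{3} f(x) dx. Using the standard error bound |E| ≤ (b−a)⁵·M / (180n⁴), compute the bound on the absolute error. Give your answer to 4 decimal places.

1.0969

|E| ≤ (3)⁵·13 / (180·2⁴) = 3159/2880 = 1.0969.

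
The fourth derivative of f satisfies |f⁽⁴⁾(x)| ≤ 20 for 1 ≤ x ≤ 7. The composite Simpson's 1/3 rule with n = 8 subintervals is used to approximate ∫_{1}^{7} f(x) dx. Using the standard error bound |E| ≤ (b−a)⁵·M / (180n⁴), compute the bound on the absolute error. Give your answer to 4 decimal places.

|E| ≤ (6)⁵·20 / (180·8⁴) = 155520/737280 = 0.2109.

0.2109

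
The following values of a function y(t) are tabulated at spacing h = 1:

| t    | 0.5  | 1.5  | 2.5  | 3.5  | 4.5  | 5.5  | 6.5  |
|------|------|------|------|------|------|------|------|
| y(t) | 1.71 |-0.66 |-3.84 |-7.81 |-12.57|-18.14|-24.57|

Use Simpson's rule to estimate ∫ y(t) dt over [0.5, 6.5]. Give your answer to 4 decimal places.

-54.0400

h = 1, n = 6.
(h/3)·[y₀ + 4y₁ + 2y₂ + 4y₃ + 2y₄ + 4y₅ + y₆] = 0.333333·(-162.12) = -54.0400.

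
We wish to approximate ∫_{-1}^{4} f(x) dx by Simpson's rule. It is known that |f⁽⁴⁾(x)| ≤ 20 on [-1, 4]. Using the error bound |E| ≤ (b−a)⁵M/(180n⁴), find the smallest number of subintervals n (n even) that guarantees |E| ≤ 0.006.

16

Need 62500/(180n⁴) ≤ 0.006.
n⁴ ≥ 62500/(180·0.006) = 57870.4 ⇒ n ≥ 15.5101, so the smallest even n is 16. (n must be even for Simpson's rule.)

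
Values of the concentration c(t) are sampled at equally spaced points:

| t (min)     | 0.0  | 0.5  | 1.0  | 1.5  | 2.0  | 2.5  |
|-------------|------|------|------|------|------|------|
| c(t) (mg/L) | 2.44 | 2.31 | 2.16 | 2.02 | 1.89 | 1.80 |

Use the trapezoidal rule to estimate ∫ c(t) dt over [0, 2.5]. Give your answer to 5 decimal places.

h = 0.5, n = 5.
(h/2)·[y₀ + 2y₁ + 2y₂ + 2y₃ + 2y₄ + y₅] = 0.25·(21.00) = 5.25000.

5.25000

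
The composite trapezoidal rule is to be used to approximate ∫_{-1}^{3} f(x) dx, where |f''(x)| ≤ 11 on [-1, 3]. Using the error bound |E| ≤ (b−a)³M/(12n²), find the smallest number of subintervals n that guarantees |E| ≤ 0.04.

39

Need 704/(12n²) ≤ 0.04.
n² ≥ 704/(12·0.04) = 1466.67 ⇒ n ≥ 38.2971, so the smallest n is 39.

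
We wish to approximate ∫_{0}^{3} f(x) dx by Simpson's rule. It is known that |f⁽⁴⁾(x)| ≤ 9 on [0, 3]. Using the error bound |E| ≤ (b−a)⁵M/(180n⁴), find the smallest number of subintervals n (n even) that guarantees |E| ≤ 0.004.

Need 2187/(180n⁴) ≤ 0.004.
n⁴ ≥ 2187/(180·0.004) = 3037.5 ⇒ n ≥ 7.4238, so the smallest even n is 8. (n must be even for Simpson's rule.)

8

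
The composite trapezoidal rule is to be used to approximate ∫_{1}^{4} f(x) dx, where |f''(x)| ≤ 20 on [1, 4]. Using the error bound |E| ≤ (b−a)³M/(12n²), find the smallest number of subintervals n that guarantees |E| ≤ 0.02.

Need 540/(12n²) ≤ 0.02.
n² ≥ 540/(12·0.02) = 2250 ⇒ n ≥ 47.4342, so the smallest n is 48.

48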